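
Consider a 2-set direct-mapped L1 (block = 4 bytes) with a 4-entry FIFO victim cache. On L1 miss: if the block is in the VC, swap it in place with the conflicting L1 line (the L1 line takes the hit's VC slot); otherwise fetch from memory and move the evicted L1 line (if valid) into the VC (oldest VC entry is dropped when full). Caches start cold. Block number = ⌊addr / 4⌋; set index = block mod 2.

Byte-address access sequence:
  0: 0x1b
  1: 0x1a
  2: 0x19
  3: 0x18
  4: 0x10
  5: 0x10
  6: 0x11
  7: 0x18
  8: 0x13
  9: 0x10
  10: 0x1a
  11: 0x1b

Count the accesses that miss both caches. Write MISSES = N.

#0 0x1b→b6/s0 MISS; vc=[]
#1 0x1a→b6/s0 L1-HIT; vc=[]
#2 0x19→b6/s0 L1-HIT; vc=[]
#3 0x18→b6/s0 L1-HIT; vc=[]
#4 0x10→b4/s0 MISS; vc=[6]
#5 0x10→b4/s0 L1-HIT; vc=[6]
#6 0x11→b4/s0 L1-HIT; vc=[6]
#7 0x18→b6/s0 VC-HIT; vc=[4]
#8 0x13→b4/s0 VC-HIT; vc=[6]
#9 0x10→b4/s0 L1-HIT; vc=[6]
#10 0x1a→b6/s0 VC-HIT; vc=[4]
#11 0x1b→b6/s0 L1-HIT; vc=[4]

MISSES = 2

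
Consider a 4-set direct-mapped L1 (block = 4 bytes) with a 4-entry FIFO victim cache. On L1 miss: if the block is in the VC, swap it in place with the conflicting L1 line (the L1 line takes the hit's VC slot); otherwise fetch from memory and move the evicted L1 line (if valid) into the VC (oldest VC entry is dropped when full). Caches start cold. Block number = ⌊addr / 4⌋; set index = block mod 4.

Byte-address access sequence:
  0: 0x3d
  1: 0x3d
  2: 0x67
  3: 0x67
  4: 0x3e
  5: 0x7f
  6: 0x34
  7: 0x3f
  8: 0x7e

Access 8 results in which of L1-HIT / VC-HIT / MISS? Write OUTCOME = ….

0: 0x3d (blk 15, set 3) → MISS  vc=[]
1: 0x3d (blk 15, set 3) → L1-HIT  vc=[]
2: 0x67 (blk 25, set 1) → MISS  vc=[]
3: 0x67 (blk 25, set 1) → L1-HIT  vc=[]
4: 0x3e (blk 15, set 3) → L1-HIT  vc=[]
5: 0x7f (blk 31, set 3) → MISS  vc=[15]
6: 0x34 (blk 13, set 1) → MISS  vc=[15, 25]
7: 0x3f (blk 15, set 3) → VC-HIT  vc=[31, 25]
8: 0x7e (blk 31, set 3) → VC-HIT  vc=[15, 25]

OUTCOME = VC-HIT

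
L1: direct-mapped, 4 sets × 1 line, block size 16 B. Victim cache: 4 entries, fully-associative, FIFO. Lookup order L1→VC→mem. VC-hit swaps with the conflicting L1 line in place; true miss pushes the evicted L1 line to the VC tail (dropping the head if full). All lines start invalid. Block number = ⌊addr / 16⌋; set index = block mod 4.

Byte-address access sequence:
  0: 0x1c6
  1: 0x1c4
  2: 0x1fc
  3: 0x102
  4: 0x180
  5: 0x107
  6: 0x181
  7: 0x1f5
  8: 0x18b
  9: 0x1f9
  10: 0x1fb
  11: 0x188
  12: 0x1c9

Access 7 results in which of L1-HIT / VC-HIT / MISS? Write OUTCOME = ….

0: 0x1c6 (blk 28, set 0) → MISS  vc=[]
1: 0x1c4 (blk 28, set 0) → L1-HIT  vc=[]
2: 0x1fc (blk 31, set 3) → MISS  vc=[]
3: 0x102 (blk 16, set 0) → MISS  vc=[28]
4: 0x180 (blk 24, set 0) → MISS  vc=[28, 16]
5: 0x107 (blk 16, set 0) → VC-HIT  vc=[28, 24]
6: 0x181 (blk 24, set 0) → VC-HIT  vc=[28, 16]
7: 0x1f5 (blk 31, set 3) → L1-HIT  vc=[28, 16]
8: 0x18b (blk 24, set 0) → L1-HIT  vc=[28, 16]
9: 0x1f9 (blk 31, set 3) → L1-HIT  vc=[28, 16]
10: 0x1fb (blk 31, set 3) → L1-HIT  vc=[28, 16]
11: 0x188 (blk 24, set 0) → L1-HIT  vc=[28, 16]
12: 0x1c9 (blk 28, set 0) → VC-HIT  vc=[24, 16]

OUTCOME = L1-HIT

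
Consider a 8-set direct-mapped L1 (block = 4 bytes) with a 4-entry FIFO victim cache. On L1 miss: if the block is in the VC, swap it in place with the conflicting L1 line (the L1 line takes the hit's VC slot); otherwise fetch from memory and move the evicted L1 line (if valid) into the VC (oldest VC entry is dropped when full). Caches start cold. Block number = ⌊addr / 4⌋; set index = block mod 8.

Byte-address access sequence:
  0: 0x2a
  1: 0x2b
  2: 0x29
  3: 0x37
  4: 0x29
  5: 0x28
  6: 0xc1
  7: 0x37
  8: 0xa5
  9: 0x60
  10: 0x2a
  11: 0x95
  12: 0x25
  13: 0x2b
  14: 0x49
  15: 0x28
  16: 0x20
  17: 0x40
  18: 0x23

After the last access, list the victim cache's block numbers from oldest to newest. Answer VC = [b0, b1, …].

VC = [41, 18, 24, 16]

  [0] addr=0x2a blk=10 s=2: MISS | VC []
  [1] addr=0x2b blk=10 s=2: L1-HIT | VC []
  [2] addr=0x29 blk=10 s=2: L1-HIT | VC []
  [3] addr=0x37 blk=13 s=5: MISS | VC []
  [4] addr=0x29 blk=10 s=2: L1-HIT | VC []
  [5] addr=0x28 blk=10 s=2: L1-HIT | VC []
  [6] addr=0xc1 blk=48 s=0: MISS | VC []
  [7] addr=0x37 blk=13 s=5: L1-HIT | VC []
  [8] addr=0xa5 blk=41 s=1: MISS | VC []
  [9] addr=0x60 blk=24 s=0: MISS | VC [48]
  [10] addr=0x2a blk=10 s=2: L1-HIT | VC [48]
  [11] addr=0x95 blk=37 s=5: MISS | VC [48, 13]
  [12] addr=0x25 blk=9 s=1: MISS | VC [48, 13, 41]
  [13] addr=0x2b blk=10 s=2: L1-HIT | VC [48, 13, 41]
  [14] addr=0x49 blk=18 s=2: MISS | VC [48, 13, 41, 10]
  [15] addr=0x28 blk=10 s=2: VC-HIT | VC [48, 13, 41, 18]
  [16] addr=0x20 blk=8 s=0: MISS | VC [13, 41, 18, 24]
  [17] addr=0x40 blk=16 s=0: MISS | VC [41, 18, 24, 8]
  [18] addr=0x23 blk=8 s=0: VC-HIT | VC [41, 18, 24, 16]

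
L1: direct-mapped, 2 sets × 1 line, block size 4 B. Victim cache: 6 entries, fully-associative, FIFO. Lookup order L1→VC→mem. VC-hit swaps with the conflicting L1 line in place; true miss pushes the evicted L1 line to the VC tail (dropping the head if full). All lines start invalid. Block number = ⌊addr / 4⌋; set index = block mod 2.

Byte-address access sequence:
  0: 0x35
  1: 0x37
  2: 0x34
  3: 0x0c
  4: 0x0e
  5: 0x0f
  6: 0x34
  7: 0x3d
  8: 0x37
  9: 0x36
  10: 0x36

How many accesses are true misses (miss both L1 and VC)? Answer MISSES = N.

0: 0x35 (blk 13, set 1) → MISS  vc=[]
1: 0x37 (blk 13, set 1) → L1-HIT  vc=[]
2: 0x34 (blk 13, set 1) → L1-HIT  vc=[]
3: 0xc (blk 3, set 1) → MISS  vc=[13]
4: 0xe (blk 3, set 1) → L1-HIT  vc=[13]
5: 0xf (blk 3, set 1) → L1-HIT  vc=[13]
6: 0x34 (blk 13, set 1) → VC-HIT  vc=[3]
7: 0x3d (blk 15, set 1) → MISS  vc=[3, 13]
8: 0x37 (blk 13, set 1) → VC-HIT  vc=[3, 15]
9: 0x36 (blk 13, set 1) → L1-HIT  vc=[3, 15]
10: 0x36 (blk 13, set 1) → L1-HIT  vc=[3, 15]

MISSES = 3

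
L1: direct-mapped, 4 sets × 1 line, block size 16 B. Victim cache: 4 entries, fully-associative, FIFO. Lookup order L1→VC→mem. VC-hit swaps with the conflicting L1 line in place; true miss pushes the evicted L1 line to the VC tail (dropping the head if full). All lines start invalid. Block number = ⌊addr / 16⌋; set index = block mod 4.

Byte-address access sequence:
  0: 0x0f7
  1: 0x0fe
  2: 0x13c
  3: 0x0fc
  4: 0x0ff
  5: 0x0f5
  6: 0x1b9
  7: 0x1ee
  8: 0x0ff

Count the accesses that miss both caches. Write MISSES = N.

MISSES = 4

0: 0xf7 (blk 15, set 3) → MISS  vc=[]
1: 0xfe (blk 15, set 3) → L1-HIT  vc=[]
2: 0x13c (blk 19, set 3) → MISS  vc=[15]
3: 0xfc (blk 15, set 3) → VC-HIT  vc=[19]
4: 0xff (blk 15, set 3) → L1-HIT  vc=[19]
5: 0xf5 (blk 15, set 3) → L1-HIT  vc=[19]
6: 0x1b9 (blk 27, set 3) → MISS  vc=[19, 15]
7: 0x1ee (blk 30, set 2) → MISS  vc=[19, 15]
8: 0xff (blk 15, set 3) → VC-HIT  vc=[19, 27]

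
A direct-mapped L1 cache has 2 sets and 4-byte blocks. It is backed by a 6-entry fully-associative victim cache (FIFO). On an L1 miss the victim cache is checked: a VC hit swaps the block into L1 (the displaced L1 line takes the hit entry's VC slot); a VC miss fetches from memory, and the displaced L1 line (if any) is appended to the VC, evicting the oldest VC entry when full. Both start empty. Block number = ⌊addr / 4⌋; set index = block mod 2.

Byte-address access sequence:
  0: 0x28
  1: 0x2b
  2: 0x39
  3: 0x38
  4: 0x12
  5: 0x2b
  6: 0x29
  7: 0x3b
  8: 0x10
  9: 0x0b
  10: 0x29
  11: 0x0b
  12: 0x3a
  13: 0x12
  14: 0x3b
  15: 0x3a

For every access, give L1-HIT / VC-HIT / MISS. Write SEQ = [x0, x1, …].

  [0] addr=0x28 blk=10 s=0: MISS | VC []
  [1] addr=0x2b blk=10 s=0: L1-HIT | VC []
  [2] addr=0x39 blk=14 s=0: MISS | VC [10]
  [3] addr=0x38 blk=14 s=0: L1-HIT | VC [10]
  [4] addr=0x12 blk=4 s=0: MISS | VC [10, 14]
  [5] addr=0x2b blk=10 s=0: VC-HIT | VC [4, 14]
  [6] addr=0x29 blk=10 s=0: L1-HIT | VC [4, 14]
  [7] addr=0x3b blk=14 s=0: VC-HIT | VC [4, 10]
  [8] addr=0x10 blk=4 s=0: VC-HIT | VC [14, 10]
  [9] addr=0xb blk=2 s=0: MISS | VC [14, 10, 4]
  [10] addr=0x29 blk=10 s=0: VC-HIT | VC [14, 2, 4]
  [11] addr=0xb blk=2 s=0: VC-HIT | VC [14, 10, 4]
  [12] addr=0x3a blk=14 s=0: VC-HIT | VC [2, 10, 4]
  [13] addr=0x12 blk=4 s=0: VC-HIT | VC [2, 10, 14]
  [14] addr=0x3b blk=14 s=0: VC-HIT | VC [2, 10, 4]
  [15] addr=0x3a blk=14 s=0: L1-HIT | VC [2, 10, 4]

SEQ = [MISS, L1-HIT, MISS, L1-HIT, MISS, VC-HIT, L1-HIT, VC-HIT, VC-HIT, MISS, VC-HIT, VC-HIT, VC-HIT, VC-HIT, VC-HIT, L1-HIT]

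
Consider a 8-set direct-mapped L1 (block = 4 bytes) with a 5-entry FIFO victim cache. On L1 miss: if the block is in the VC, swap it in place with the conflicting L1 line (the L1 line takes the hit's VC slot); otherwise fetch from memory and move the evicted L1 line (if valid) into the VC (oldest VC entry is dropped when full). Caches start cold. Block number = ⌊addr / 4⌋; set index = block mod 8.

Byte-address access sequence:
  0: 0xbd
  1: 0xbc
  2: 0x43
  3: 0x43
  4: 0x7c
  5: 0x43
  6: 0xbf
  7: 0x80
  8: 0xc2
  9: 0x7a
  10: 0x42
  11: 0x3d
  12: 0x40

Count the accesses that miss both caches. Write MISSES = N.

#0 0xbd→b47/s7 MISS; vc=[]
#1 0xbc→b47/s7 L1-HIT; vc=[]
#2 0x43→b16/s0 MISS; vc=[]
#3 0x43→b16/s0 L1-HIT; vc=[]
#4 0x7c→b31/s7 MISS; vc=[47]
#5 0x43→b16/s0 L1-HIT; vc=[47]
#6 0xbf→b47/s7 VC-HIT; vc=[31]
#7 0x80→b32/s0 MISS; vc=[31,16]
#8 0xc2→b48/s0 MISS; vc=[31,16,32]
#9 0x7a→b30/s6 MISS; vc=[31,16,32]
#10 0x42→b16/s0 VC-HIT; vc=[31,48,32]
#11 0x3d→b15/s7 MISS; vc=[31,48,32,47]
#12 0x40→b16/s0 L1-HIT; vc=[31,48,32,47]

MISSES = 7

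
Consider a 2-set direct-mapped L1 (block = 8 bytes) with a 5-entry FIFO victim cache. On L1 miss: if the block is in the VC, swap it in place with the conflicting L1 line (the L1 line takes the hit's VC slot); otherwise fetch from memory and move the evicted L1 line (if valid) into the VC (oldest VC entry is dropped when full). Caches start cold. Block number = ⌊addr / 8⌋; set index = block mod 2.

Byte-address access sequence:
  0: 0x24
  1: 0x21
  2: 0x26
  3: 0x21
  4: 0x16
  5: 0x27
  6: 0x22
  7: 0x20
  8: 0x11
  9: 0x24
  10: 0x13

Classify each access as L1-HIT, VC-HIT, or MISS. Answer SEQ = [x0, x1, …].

SEQ = [MISS, L1-HIT, L1-HIT, L1-HIT, MISS, VC-HIT, L1-HIT, L1-HIT, VC-HIT, VC-HIT, VC-HIT]

0: 0x24 (blk 4, set 0) → MISS  vc=[]
1: 0x21 (blk 4, set 0) → L1-HIT  vc=[]
2: 0x26 (blk 4, set 0) → L1-HIT  vc=[]
3: 0x21 (blk 4, set 0) → L1-HIT  vc=[]
4: 0x16 (blk 2, set 0) → MISS  vc=[4]
5: 0x27 (blk 4, set 0) → VC-HIT  vc=[2]
6: 0x22 (blk 4, set 0) → L1-HIT  vc=[2]
7: 0x20 (blk 4, set 0) → L1-HIT  vc=[2]
8: 0x11 (blk 2, set 0) → VC-HIT  vc=[4]
9: 0x24 (blk 4, set 0) → VC-HIT  vc=[2]
10: 0x13 (blk 2, set 0) → VC-HIT  vc=[4]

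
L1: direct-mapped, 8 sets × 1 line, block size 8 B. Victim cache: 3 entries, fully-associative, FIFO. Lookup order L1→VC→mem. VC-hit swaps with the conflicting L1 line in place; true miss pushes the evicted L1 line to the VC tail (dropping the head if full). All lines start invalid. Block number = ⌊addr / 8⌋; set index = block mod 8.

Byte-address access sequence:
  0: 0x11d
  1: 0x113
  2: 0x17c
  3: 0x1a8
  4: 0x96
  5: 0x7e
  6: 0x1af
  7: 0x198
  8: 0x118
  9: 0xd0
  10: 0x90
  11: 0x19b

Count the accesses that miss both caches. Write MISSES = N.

  [0] addr=0x11d blk=35 s=3: MISS | VC []
  [1] addr=0x113 blk=34 s=2: MISS | VC []
  [2] addr=0x17c blk=47 s=7: MISS | VC []
  [3] addr=0x1a8 blk=53 s=5: MISS | VC []
  [4] addr=0x96 blk=18 s=2: MISS | VC [34]
  [5] addr=0x7e blk=15 s=7: MISS | VC [34, 47]
  [6] addr=0x1af blk=53 s=5: L1-HIT | VC [34, 47]
  [7] addr=0x198 blk=51 s=3: MISS | VC [34, 47, 35]
  [8] addr=0x118 blk=35 s=3: VC-HIT | VC [34, 47, 51]
  [9] addr=0xd0 blk=26 s=2: MISS | VC [47, 51, 18]
  [10] addr=0x90 blk=18 s=2: VC-HIT | VC [47, 51, 26]
  [11] addr=0x19b blk=51 s=3: VC-HIT | VC [47, 35, 26]

MISSES = 8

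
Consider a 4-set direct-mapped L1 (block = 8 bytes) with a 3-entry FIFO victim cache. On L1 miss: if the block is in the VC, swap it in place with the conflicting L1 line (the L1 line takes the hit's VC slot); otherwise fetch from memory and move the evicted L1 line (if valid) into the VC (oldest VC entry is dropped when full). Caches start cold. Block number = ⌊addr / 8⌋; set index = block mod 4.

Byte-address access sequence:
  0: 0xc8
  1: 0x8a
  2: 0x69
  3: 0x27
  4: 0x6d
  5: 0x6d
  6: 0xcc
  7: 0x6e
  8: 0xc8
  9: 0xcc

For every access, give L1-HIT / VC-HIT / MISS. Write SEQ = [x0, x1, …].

SEQ = [MISS, MISS, MISS, MISS, L1-HIT, L1-HIT, VC-HIT, VC-HIT, VC-HIT, L1-HIT]

  [0] addr=0xc8 blk=25 s=1: MISS | VC []
  [1] addr=0x8a blk=17 s=1: MISS | VC [25]
  [2] addr=0x69 blk=13 s=1: MISS | VC [25, 17]
  [3] addr=0x27 blk=4 s=0: MISS | VC [25, 17]
  [4] addr=0x6d blk=13 s=1: L1-HIT | VC [25, 17]
  [5] addr=0x6d blk=13 s=1: L1-HIT | VC [25, 17]
  [6] addr=0xcc blk=25 s=1: VC-HIT | VC [13, 17]
  [7] addr=0x6e blk=13 s=1: VC-HIT | VC [25, 17]
  [8] addr=0xc8 blk=25 s=1: VC-HIT | VC [13, 17]
  [9] addr=0xcc blk=25 s=1: L1-HIT | VC [13, 17]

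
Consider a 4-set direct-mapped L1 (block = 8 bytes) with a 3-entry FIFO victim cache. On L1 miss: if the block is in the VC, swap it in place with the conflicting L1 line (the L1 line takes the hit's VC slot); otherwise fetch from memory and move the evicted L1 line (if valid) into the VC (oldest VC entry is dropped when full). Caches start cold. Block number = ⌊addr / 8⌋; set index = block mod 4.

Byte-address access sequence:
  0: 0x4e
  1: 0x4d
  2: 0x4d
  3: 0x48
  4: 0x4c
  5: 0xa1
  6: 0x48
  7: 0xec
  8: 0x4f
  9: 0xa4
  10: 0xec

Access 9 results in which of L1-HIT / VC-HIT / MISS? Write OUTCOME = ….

OUTCOME = L1-HIT

0: 0x4e (blk 9, set 1) → MISS  vc=[]
1: 0x4d (blk 9, set 1) → L1-HIT  vc=[]
2: 0x4d (blk 9, set 1) → L1-HIT  vc=[]
3: 0x48 (blk 9, set 1) → L1-HIT  vc=[]
4: 0x4c (blk 9, set 1) → L1-HIT  vc=[]
5: 0xa1 (blk 20, set 0) → MISS  vc=[]
6: 0x48 (blk 9, set 1) → L1-HIT  vc=[]
7: 0xec (blk 29, set 1) → MISS  vc=[9]
8: 0x4f (blk 9, set 1) → VC-HIT  vc=[29]
9: 0xa4 (blk 20, set 0) → L1-HIT  vc=[29]
10: 0xec (blk 29, set 1) → VC-HIT  vc=[9]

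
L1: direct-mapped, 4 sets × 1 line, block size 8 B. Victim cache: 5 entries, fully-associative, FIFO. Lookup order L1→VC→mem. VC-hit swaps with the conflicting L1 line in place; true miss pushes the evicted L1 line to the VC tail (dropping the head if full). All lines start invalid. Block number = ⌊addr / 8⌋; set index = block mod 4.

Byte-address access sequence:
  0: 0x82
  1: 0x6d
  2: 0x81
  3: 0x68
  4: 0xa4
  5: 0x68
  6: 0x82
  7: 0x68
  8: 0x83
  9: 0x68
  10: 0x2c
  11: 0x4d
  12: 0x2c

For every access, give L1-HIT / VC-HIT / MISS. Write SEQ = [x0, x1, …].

SEQ = [MISS, MISS, L1-HIT, L1-HIT, MISS, L1-HIT, VC-HIT, L1-HIT, L1-HIT, L1-HIT, MISS, MISS, VC-HIT]

  [0] addr=0x82 blk=16 s=0: MISS | VC []
  [1] addr=0x6d blk=13 s=1: MISS | VC []
  [2] addr=0x81 blk=16 s=0: L1-HIT | VC []
  [3] addr=0x68 blk=13 s=1: L1-HIT | VC []
  [4] addr=0xa4 blk=20 s=0: MISS | VC [16]
  [5] addr=0x68 blk=13 s=1: L1-HIT | VC [16]
  [6] addr=0x82 blk=16 s=0: VC-HIT | VC [20]
  [7] addr=0x68 blk=13 s=1: L1-HIT | VC [20]
  [8] addr=0x83 blk=16 s=0: L1-HIT | VC [20]
  [9] addr=0x68 blk=13 s=1: L1-HIT | VC [20]
  [10] addr=0x2c blk=5 s=1: MISS | VC [20, 13]
  [11] addr=0x4d blk=9 s=1: MISS | VC [20, 13, 5]
  [12] addr=0x2c blk=5 s=1: VC-HIT | VC [20, 13, 9]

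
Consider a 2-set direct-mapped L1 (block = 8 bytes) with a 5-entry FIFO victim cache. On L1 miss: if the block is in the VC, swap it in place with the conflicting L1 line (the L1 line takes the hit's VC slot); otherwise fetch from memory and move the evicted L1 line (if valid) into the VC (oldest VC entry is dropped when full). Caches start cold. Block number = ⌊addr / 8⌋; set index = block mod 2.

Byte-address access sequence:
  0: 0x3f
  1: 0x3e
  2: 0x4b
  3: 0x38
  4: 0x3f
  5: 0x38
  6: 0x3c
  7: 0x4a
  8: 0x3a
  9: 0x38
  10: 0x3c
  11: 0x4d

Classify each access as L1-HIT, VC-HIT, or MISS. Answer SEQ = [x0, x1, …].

SEQ = [MISS, L1-HIT, MISS, VC-HIT, L1-HIT, L1-HIT, L1-HIT, VC-HIT, VC-HIT, L1-HIT, L1-HIT, VC-HIT]

  [0] addr=0x3f blk=7 s=1: MISS | VC []
  [1] addr=0x3e blk=7 s=1: L1-HIT | VC []
  [2] addr=0x4b blk=9 s=1: MISS | VC [7]
  [3] addr=0x38 blk=7 s=1: VC-HIT | VC [9]
  [4] addr=0x3f blk=7 s=1: L1-HIT | VC [9]
  [5] addr=0x38 blk=7 s=1: L1-HIT | VC [9]
  [6] addr=0x3c blk=7 s=1: L1-HIT | VC [9]
  [7] addr=0x4a blk=9 s=1: VC-HIT | VC [7]
  [8] addr=0x3a blk=7 s=1: VC-HIT | VC [9]
  [9] addr=0x38 blk=7 s=1: L1-HIT | VC [9]
  [10] addr=0x3c blk=7 s=1: L1-HIT | VC [9]
  [11] addr=0x4d blk=9 s=1: VC-HIT | VC [7]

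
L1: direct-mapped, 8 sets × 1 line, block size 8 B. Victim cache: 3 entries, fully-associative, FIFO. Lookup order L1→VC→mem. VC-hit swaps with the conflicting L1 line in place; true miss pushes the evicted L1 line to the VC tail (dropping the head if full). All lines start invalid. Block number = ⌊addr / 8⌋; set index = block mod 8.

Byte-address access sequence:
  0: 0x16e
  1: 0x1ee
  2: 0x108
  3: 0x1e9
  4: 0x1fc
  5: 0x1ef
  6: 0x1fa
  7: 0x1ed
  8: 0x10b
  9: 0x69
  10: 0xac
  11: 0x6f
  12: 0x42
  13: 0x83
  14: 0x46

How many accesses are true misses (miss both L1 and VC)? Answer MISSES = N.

MISSES = 8

#0 0x16e→b45/s5 MISS; vc=[]
#1 0x1ee→b61/s5 MISS; vc=[45]
#2 0x108→b33/s1 MISS; vc=[45]
#3 0x1e9→b61/s5 L1-HIT; vc=[45]
#4 0x1fc→b63/s7 MISS; vc=[45]
#5 0x1ef→b61/s5 L1-HIT; vc=[45]
#6 0x1fa→b63/s7 L1-HIT; vc=[45]
#7 0x1ed→b61/s5 L1-HIT; vc=[45]
#8 0x10b→b33/s1 L1-HIT; vc=[45]
#9 0x69→b13/s5 MISS; vc=[45,61]
#10 0xac→b21/s5 MISS; vc=[45,61,13]
#11 0x6f→b13/s5 VC-HIT; vc=[45,61,21]
#12 0x42→b8/s0 MISS; vc=[45,61,21]
#13 0x83→b16/s0 MISS; vc=[61,21,8]
#14 0x46→b8/s0 VC-HIT; vc=[61,21,16]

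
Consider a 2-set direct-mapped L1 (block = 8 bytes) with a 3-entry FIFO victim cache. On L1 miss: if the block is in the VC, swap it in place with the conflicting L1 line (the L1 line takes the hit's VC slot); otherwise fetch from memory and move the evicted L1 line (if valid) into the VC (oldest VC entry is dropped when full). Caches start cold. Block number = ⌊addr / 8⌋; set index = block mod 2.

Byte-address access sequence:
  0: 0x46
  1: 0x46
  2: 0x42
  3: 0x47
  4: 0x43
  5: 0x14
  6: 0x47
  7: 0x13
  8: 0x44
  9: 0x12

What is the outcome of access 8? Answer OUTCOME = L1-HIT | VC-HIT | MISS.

#0 0x46→b8/s0 MISS; vc=[]
#1 0x46→b8/s0 L1-HIT; vc=[]
#2 0x42→b8/s0 L1-HIT; vc=[]
#3 0x47→b8/s0 L1-HIT; vc=[]
#4 0x43→b8/s0 L1-HIT; vc=[]
#5 0x14→b2/s0 MISS; vc=[8]
#6 0x47→b8/s0 VC-HIT; vc=[2]
#7 0x13→b2/s0 VC-HIT; vc=[8]
#8 0x44→b8/s0 VC-HIT; vc=[2]
#9 0x12→b2/s0 VC-HIT; vc=[8]

OUTCOME = VC-HIT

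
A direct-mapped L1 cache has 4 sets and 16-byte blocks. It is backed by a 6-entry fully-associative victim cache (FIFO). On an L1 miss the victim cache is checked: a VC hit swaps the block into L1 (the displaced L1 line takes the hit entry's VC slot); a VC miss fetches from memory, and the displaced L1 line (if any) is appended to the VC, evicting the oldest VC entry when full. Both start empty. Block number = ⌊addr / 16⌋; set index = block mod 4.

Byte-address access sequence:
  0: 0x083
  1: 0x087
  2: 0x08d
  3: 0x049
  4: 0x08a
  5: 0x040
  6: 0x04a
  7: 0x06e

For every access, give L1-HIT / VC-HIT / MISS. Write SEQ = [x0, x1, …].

0: 0x83 (blk 8, set 0) → MISS  vc=[]
1: 0x87 (blk 8, set 0) → L1-HIT  vc=[]
2: 0x8d (blk 8, set 0) → L1-HIT  vc=[]
3: 0x49 (blk 4, set 0) → MISS  vc=[8]
4: 0x8a (blk 8, set 0) → VC-HIT  vc=[4]
5: 0x40 (blk 4, set 0) → VC-HIT  vc=[8]
6: 0x4a (blk 4, set 0) → L1-HIT  vc=[8]
7: 0x6e (blk 6, set 2) → MISS  vc=[8]

SEQ = [MISS, L1-HIT, L1-HIT, MISS, VC-HIT, VC-HIT, L1-HIT, MISS]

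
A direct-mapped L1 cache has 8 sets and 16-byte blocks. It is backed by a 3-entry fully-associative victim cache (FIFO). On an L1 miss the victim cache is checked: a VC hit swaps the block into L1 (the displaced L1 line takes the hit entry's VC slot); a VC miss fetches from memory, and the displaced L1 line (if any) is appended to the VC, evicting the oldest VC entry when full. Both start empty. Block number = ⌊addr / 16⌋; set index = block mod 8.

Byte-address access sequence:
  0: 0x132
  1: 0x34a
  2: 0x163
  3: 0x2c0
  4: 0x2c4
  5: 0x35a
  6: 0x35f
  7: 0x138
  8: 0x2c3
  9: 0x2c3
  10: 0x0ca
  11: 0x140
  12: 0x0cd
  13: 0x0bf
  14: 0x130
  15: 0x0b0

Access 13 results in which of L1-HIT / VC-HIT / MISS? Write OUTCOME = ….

OUTCOME = MISS

#0 0x132→b19/s3 MISS; vc=[]
#1 0x34a→b52/s4 MISS; vc=[]
#2 0x163→b22/s6 MISS; vc=[]
#3 0x2c0→b44/s4 MISS; vc=[52]
#4 0x2c4→b44/s4 L1-HIT; vc=[52]
#5 0x35a→b53/s5 MISS; vc=[52]
#6 0x35f→b53/s5 L1-HIT; vc=[52]
#7 0x138→b19/s3 L1-HIT; vc=[52]
#8 0x2c3→b44/s4 L1-HIT; vc=[52]
#9 0x2c3→b44/s4 L1-HIT; vc=[52]
#10 0xca→b12/s4 MISS; vc=[52,44]
#11 0x140→b20/s4 MISS; vc=[52,44,12]
#12 0xcd→b12/s4 VC-HIT; vc=[52,44,20]
#13 0xbf→b11/s3 MISS; vc=[44,20,19]
#14 0x130→b19/s3 VC-HIT; vc=[44,20,11]
#15 0xb0→b11/s3 VC-HIT; vc=[44,20,19]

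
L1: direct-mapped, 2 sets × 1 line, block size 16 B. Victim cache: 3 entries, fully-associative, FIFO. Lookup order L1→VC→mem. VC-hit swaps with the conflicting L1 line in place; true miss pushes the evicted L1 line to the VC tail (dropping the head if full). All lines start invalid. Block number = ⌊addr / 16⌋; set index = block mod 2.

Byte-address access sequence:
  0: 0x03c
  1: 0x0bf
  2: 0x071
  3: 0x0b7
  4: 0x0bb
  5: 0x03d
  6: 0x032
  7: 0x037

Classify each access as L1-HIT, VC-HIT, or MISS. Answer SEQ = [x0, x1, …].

SEQ = [MISS, MISS, MISS, VC-HIT, L1-HIT, VC-HIT, L1-HIT, L1-HIT]

  [0] addr=0x3c blk=3 s=1: MISS | VC []
  [1] addr=0xbf blk=11 s=1: MISS | VC [3]
  [2] addr=0x71 blk=7 s=1: MISS | VC [3, 11]
  [3] addr=0xb7 blk=11 s=1: VC-HIT | VC [3, 7]
  [4] addr=0xbb blk=11 s=1: L1-HIT | VC [3, 7]
  [5] addr=0x3d blk=3 s=1: VC-HIT | VC [11, 7]
  [6] addr=0x32 blk=3 s=1: L1-HIT | VC [11, 7]
  [7] addr=0x37 blk=3 s=1: L1-HIT | VC [11, 7]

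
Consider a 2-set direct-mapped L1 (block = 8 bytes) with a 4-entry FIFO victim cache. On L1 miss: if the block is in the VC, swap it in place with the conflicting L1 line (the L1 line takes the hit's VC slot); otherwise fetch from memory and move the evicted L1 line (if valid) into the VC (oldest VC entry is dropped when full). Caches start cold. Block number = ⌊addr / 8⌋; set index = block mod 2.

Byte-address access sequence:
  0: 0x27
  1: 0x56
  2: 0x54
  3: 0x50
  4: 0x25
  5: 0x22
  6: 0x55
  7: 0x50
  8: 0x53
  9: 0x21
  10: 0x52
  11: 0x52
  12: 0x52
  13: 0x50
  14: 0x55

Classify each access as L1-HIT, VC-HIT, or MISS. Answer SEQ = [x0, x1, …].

SEQ = [MISS, MISS, L1-HIT, L1-HIT, VC-HIT, L1-HIT, VC-HIT, L1-HIT, L1-HIT, VC-HIT, VC-HIT, L1-HIT, L1-HIT, L1-HIT, L1-HIT]

#0 0x27→b4/s0 MISS; vc=[]
#1 0x56→b10/s0 MISS; vc=[4]
#2 0x54→b10/s0 L1-HIT; vc=[4]
#3 0x50→b10/s0 L1-HIT; vc=[4]
#4 0x25→b4/s0 VC-HIT; vc=[10]
#5 0x22→b4/s0 L1-HIT; vc=[10]
#6 0x55→b10/s0 VC-HIT; vc=[4]
#7 0x50→b10/s0 L1-HIT; vc=[4]
#8 0x53→b10/s0 L1-HIT; vc=[4]
#9 0x21→b4/s0 VC-HIT; vc=[10]
#10 0x52→b10/s0 VC-HIT; vc=[4]
#11 0x52→b10/s0 L1-HIT; vc=[4]
#12 0x52→b10/s0 L1-HIT; vc=[4]
#13 0x50→b10/s0 L1-HIT; vc=[4]
#14 0x55→b10/s0 L1-HIT; vc=[4]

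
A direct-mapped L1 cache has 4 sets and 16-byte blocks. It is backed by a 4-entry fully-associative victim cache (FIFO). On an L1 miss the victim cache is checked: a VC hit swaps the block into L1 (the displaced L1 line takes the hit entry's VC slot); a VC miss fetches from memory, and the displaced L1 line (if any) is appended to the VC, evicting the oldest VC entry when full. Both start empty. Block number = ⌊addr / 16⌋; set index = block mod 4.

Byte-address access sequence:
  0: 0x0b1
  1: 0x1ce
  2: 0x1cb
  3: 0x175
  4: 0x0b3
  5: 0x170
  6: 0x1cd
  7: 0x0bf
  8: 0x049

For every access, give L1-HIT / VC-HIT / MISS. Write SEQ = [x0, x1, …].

SEQ = [MISS, MISS, L1-HIT, MISS, VC-HIT, VC-HIT, L1-HIT, VC-HIT, MISS]

#0 0xb1→b11/s3 MISS; vc=[]
#1 0x1ce→b28/s0 MISS; vc=[]
#2 0x1cb→b28/s0 L1-HIT; vc=[]
#3 0x175→b23/s3 MISS; vc=[11]
#4 0xb3→b11/s3 VC-HIT; vc=[23]
#5 0x170→b23/s3 VC-HIT; vc=[11]
#6 0x1cd→b28/s0 L1-HIT; vc=[11]
#7 0xbf→b11/s3 VC-HIT; vc=[23]
#8 0x49→b4/s0 MISS; vc=[23,28]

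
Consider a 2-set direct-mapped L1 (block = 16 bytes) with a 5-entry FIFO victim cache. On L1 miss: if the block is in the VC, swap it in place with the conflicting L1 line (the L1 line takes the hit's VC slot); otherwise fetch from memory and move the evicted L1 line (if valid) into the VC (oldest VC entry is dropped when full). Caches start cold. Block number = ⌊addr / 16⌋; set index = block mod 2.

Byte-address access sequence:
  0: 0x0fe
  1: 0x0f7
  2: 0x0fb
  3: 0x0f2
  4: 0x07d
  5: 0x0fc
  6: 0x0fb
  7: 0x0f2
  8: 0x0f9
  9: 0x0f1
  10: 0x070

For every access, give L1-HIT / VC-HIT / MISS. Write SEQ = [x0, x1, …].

0: 0xfe (blk 15, set 1) → MISS  vc=[]
1: 0xf7 (blk 15, set 1) → L1-HIT  vc=[]
2: 0xfb (blk 15, set 1) → L1-HIT  vc=[]
3: 0xf2 (blk 15, set 1) → L1-HIT  vc=[]
4: 0x7d (blk 7, set 1) → MISS  vc=[15]
5: 0xfc (blk 15, set 1) → VC-HIT  vc=[7]
6: 0xfb (blk 15, set 1) → L1-HIT  vc=[7]
7: 0xf2 (blk 15, set 1) → L1-HIT  vc=[7]
8: 0xf9 (blk 15, set 1) → L1-HIT  vc=[7]
9: 0xf1 (blk 15, set 1) → L1-HIT  vc=[7]
10: 0x70 (blk 7, set 1) → VC-HIT  vc=[15]

SEQ = [MISS, L1-HIT, L1-HIT, L1-HIT, MISS, VC-HIT, L1-HIT, L1-HIT, L1-HIT, L1-HIT, VC-HIT]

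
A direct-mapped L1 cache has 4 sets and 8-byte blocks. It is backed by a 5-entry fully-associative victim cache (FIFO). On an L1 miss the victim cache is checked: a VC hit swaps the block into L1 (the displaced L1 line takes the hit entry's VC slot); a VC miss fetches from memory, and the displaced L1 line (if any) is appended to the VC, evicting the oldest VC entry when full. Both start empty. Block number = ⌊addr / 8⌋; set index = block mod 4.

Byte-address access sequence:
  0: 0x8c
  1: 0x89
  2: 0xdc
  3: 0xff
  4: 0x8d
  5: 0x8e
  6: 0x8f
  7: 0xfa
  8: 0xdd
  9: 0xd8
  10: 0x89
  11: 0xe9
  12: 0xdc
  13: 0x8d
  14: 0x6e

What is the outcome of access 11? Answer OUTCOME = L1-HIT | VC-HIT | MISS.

  [0] addr=0x8c blk=17 s=1: MISS | VC []
  [1] addr=0x89 blk=17 s=1: L1-HIT | VC []
  [2] addr=0xdc blk=27 s=3: MISS | VC []
  [3] addr=0xff blk=31 s=3: MISS | VC [27]
  [4] addr=0x8d blk=17 s=1: L1-HIT | VC [27]
  [5] addr=0x8e blk=17 s=1: L1-HIT | VC [27]
  [6] addr=0x8f blk=17 s=1: L1-HIT | VC [27]
  [7] addr=0xfa blk=31 s=3: L1-HIT | VC [27]
  [8] addr=0xdd blk=27 s=3: VC-HIT | VC [31]
  [9] addr=0xd8 blk=27 s=3: L1-HIT | VC [31]
  [10] addr=0x89 blk=17 s=1: L1-HIT | VC [31]
  [11] addr=0xe9 blk=29 s=1: MISS | VC [31, 17]
  [12] addr=0xdc blk=27 s=3: L1-HIT | VC [31, 17]
  [13] addr=0x8d blk=17 s=1: VC-HIT | VC [31, 29]
  [14] addr=0x6e blk=13 s=1: MISS | VC [31, 29, 17]

OUTCOME = MISS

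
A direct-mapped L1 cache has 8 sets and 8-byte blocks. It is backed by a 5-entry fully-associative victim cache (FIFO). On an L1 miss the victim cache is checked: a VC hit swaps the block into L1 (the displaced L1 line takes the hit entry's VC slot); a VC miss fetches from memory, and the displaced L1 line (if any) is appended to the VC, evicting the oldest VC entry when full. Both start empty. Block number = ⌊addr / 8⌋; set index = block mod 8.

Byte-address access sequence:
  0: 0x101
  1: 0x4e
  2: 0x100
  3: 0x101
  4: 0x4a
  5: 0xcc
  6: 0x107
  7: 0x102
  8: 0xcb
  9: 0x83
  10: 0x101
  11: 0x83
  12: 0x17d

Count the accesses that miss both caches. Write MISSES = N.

#0 0x101→b32/s0 MISS; vc=[]
#1 0x4e→b9/s1 MISS; vc=[]
#2 0x100→b32/s0 L1-HIT; vc=[]
#3 0x101→b32/s0 L1-HIT; vc=[]
#4 0x4a→b9/s1 L1-HIT; vc=[]
#5 0xcc→b25/s1 MISS; vc=[9]
#6 0x107→b32/s0 L1-HIT; vc=[9]
#7 0x102→b32/s0 L1-HIT; vc=[9]
#8 0xcb→b25/s1 L1-HIT; vc=[9]
#9 0x83→b16/s0 MISS; vc=[9,32]
#10 0x101→b32/s0 VC-HIT; vc=[9,16]
#11 0x83→b16/s0 VC-HIT; vc=[9,32]
#12 0x17d→b47/s7 MISS; vc=[9,32]

MISSES = 5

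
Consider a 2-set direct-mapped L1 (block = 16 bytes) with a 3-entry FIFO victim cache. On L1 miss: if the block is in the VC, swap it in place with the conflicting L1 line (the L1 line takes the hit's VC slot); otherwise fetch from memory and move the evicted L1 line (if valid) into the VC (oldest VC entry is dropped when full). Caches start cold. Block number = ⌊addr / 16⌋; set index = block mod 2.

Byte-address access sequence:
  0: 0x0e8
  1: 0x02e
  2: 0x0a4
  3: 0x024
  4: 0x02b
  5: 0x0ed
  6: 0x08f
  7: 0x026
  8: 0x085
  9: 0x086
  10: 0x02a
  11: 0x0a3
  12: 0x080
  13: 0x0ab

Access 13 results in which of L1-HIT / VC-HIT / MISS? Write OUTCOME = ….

#0 0xe8→b14/s0 MISS; vc=[]
#1 0x2e→b2/s0 MISS; vc=[14]
#2 0xa4→b10/s0 MISS; vc=[14,2]
#3 0x24→b2/s0 VC-HIT; vc=[14,10]
#4 0x2b→b2/s0 L1-HIT; vc=[14,10]
#5 0xed→b14/s0 VC-HIT; vc=[2,10]
#6 0x8f→b8/s0 MISS; vc=[2,10,14]
#7 0x26→b2/s0 VC-HIT; vc=[8,10,14]
#8 0x85→b8/s0 VC-HIT; vc=[2,10,14]
#9 0x86→b8/s0 L1-HIT; vc=[2,10,14]
#10 0x2a→b2/s0 VC-HIT; vc=[8,10,14]
#11 0xa3→b10/s0 VC-HIT; vc=[8,2,14]
#12 0x80→b8/s0 VC-HIT; vc=[10,2,14]
#13 0xab→b10/s0 VC-HIT; vc=[8,2,14]

OUTCOME = VC-HIT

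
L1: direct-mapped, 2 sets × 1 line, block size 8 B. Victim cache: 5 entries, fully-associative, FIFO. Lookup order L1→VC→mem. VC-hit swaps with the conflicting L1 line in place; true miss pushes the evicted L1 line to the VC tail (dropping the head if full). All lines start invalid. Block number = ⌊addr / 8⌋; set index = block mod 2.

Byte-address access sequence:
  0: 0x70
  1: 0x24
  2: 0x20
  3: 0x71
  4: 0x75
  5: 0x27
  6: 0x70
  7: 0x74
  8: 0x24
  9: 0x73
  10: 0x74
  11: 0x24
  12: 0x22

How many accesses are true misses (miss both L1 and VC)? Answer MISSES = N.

  [0] addr=0x70 blk=14 s=0: MISS | VC []
  [1] addr=0x24 blk=4 s=0: MISS | VC [14]
  [2] addr=0x20 blk=4 s=0: L1-HIT | VC [14]
  [3] addr=0x71 blk=14 s=0: VC-HIT | VC [4]
  [4] addr=0x75 blk=14 s=0: L1-HIT | VC [4]
  [5] addr=0x27 blk=4 s=0: VC-HIT | VC [14]
  [6] addr=0x70 blk=14 s=0: VC-HIT | VC [4]
  [7] addr=0x74 blk=14 s=0: L1-HIT | VC [4]
  [8] addr=0x24 blk=4 s=0: VC-HIT | VC [14]
  [9] addr=0x73 blk=14 s=0: VC-HIT | VC [4]
  [10] addr=0x74 blk=14 s=0: L1-HIT | VC [4]
  [11] addr=0x24 blk=4 s=0: VC-HIT | VC [14]
  [12] addr=0x22 blk=4 s=0: L1-HIT | VC [14]

MISSES = 2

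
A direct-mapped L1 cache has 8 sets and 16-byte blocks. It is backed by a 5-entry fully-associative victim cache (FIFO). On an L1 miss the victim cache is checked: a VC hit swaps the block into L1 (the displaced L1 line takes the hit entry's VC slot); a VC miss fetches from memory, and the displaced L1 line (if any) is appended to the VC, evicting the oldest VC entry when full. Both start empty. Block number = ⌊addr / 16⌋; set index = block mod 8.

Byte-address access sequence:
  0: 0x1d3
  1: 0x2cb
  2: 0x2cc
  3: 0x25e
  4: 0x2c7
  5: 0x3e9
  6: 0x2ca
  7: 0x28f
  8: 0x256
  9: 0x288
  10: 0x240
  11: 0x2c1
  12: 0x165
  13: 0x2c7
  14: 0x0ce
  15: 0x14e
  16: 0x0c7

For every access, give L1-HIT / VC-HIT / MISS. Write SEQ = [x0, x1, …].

0: 0x1d3 (blk 29, set 5) → MISS  vc=[]
1: 0x2cb (blk 44, set 4) → MISS  vc=[]
2: 0x2cc (blk 44, set 4) → L1-HIT  vc=[]
3: 0x25e (blk 37, set 5) → MISS  vc=[29]
4: 0x2c7 (blk 44, set 4) → L1-HIT  vc=[29]
5: 0x3e9 (blk 62, set 6) → MISS  vc=[29]
6: 0x2ca (blk 44, set 4) → L1-HIT  vc=[29]
7: 0x28f (blk 40, set 0) → MISS  vc=[29]
8: 0x256 (blk 37, set 5) → L1-HIT  vc=[29]
9: 0x288 (blk 40, set 0) → L1-HIT  vc=[29]
10: 0x240 (blk 36, set 4) → MISS  vc=[29, 44]
11: 0x2c1 (blk 44, set 4) → VC-HIT  vc=[29, 36]
12: 0x165 (blk 22, set 6) → MISS  vc=[29, 36, 62]
13: 0x2c7 (blk 44, set 4) → L1-HIT  vc=[29, 36, 62]
14: 0xce (blk 12, set 4) → MISS  vc=[29, 36, 62, 44]
15: 0x14e (blk 20, set 4) → MISS  vc=[29, 36, 62, 44, 12]
16: 0xc7 (blk 12, set 4) → VC-HIT  vc=[29, 36, 62, 44, 20]

SEQ = [MISS, MISS, L1-HIT, MISS, L1-HIT, MISS, L1-HIT, MISS, L1-HIT, L1-HIT, MISS, VC-HIT, MISS, L1-HIT, MISS, MISS, VC-HIT]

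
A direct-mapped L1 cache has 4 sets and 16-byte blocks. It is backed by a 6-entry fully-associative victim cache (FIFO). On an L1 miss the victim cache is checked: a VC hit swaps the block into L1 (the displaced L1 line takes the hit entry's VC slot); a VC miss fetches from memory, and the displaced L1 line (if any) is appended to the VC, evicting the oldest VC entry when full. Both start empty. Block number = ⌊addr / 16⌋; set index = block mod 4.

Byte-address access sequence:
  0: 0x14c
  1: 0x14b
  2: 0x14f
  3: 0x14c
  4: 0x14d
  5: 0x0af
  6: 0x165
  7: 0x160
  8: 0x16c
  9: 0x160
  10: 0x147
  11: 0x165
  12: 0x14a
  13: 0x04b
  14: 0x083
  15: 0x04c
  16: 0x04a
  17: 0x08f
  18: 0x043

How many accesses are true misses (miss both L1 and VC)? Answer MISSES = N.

MISSES = 5

0: 0x14c (blk 20, set 0) → MISS  vc=[]
1: 0x14b (blk 20, set 0) → L1-HIT  vc=[]
2: 0x14f (blk 20, set 0) → L1-HIT  vc=[]
3: 0x14c (blk 20, set 0) → L1-HIT  vc=[]
4: 0x14d (blk 20, set 0) → L1-HIT  vc=[]
5: 0xaf (blk 10, set 2) → MISS  vc=[]
6: 0x165 (blk 22, set 2) → MISS  vc=[10]
7: 0x160 (blk 22, set 2) → L1-HIT  vc=[10]
8: 0x16c (blk 22, set 2) → L1-HIT  vc=[10]
9: 0x160 (blk 22, set 2) → L1-HIT  vc=[10]
10: 0x147 (blk 20, set 0) → L1-HIT  vc=[10]
11: 0x165 (blk 22, set 2) → L1-HIT  vc=[10]
12: 0x14a (blk 20, set 0) → L1-HIT  vc=[10]
13: 0x4b (blk 4, set 0) → MISS  vc=[10, 20]
14: 0x83 (blk 8, set 0) → MISS  vc=[10, 20, 4]
15: 0x4c (blk 4, set 0) → VC-HIT  vc=[10, 20, 8]
16: 0x4a (blk 4, set 0) → L1-HIT  vc=[10, 20, 8]
17: 0x8f (blk 8, set 0) → VC-HIT  vc=[10, 20, 4]
18: 0x43 (blk 4, set 0) → VC-HIT  vc=[10, 20, 8]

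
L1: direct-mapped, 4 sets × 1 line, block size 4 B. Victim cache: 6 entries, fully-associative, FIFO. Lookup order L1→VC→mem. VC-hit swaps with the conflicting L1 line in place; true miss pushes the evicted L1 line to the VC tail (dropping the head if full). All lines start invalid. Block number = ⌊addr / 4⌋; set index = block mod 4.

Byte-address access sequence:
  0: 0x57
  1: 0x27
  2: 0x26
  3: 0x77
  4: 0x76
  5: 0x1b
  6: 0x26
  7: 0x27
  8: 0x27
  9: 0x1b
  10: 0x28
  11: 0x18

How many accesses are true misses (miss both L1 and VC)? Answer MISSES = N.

  [0] addr=0x57 blk=21 s=1: MISS | VC []
  [1] addr=0x27 blk=9 s=1: MISS | VC [21]
  [2] addr=0x26 blk=9 s=1: L1-HIT | VC [21]
  [3] addr=0x77 blk=29 s=1: MISS | VC [21, 9]
  [4] addr=0x76 blk=29 s=1: L1-HIT | VC [21, 9]
  [5] addr=0x1b blk=6 s=2: MISS | VC [21, 9]
  [6] addr=0x26 blk=9 s=1: VC-HIT | VC [21, 29]
  [7] addr=0x27 blk=9 s=1: L1-HIT | VC [21, 29]
  [8] addr=0x27 blk=9 s=1: L1-HIT | VC [21, 29]
  [9] addr=0x1b blk=6 s=2: L1-HIT | VC [21, 29]
  [10] addr=0x28 blk=10 s=2: MISS | VC [21, 29, 6]
  [11] addr=0x18 blk=6 s=2: VC-HIT | VC [21, 29, 10]

MISSES = 5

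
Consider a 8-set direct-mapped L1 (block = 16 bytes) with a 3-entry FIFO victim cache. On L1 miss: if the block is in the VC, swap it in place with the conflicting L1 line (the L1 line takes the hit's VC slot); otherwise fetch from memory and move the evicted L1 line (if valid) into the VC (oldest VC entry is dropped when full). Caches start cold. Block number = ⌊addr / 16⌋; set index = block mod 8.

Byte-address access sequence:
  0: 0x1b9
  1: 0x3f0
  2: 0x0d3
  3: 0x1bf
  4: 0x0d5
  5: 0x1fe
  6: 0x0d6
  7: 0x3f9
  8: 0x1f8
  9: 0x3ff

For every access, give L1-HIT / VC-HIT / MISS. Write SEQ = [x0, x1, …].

SEQ = [MISS, MISS, MISS, L1-HIT, L1-HIT, MISS, L1-HIT, VC-HIT, VC-HIT, VC-HIT]

#0 0x1b9→b27/s3 MISS; vc=[]
#1 0x3f0→b63/s7 MISS; vc=[]
#2 0xd3→b13/s5 MISS; vc=[]
#3 0x1bf→b27/s3 L1-HIT; vc=[]
#4 0xd5→b13/s5 L1-HIT; vc=[]
#5 0x1fe→b31/s7 MISS; vc=[63]
#6 0xd6→b13/s5 L1-HIT; vc=[63]
#7 0x3f9→b63/s7 VC-HIT; vc=[31]
#8 0x1f8→b31/s7 VC-HIT; vc=[63]
#9 0x3ff→b63/s7 VC-HIT; vc=[31]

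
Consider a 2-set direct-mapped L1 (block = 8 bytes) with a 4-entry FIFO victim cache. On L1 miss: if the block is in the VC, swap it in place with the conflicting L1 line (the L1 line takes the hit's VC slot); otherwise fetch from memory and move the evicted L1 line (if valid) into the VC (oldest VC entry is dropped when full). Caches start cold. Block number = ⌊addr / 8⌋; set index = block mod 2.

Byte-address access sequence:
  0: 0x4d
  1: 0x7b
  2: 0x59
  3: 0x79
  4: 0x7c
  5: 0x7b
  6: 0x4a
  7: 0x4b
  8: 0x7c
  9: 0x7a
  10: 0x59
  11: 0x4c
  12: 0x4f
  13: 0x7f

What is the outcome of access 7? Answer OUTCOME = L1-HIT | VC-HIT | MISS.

  [0] addr=0x4d blk=9 s=1: MISS | VC []
  [1] addr=0x7b blk=15 s=1: MISS | VC [9]
  [2] addr=0x59 blk=11 s=1: MISS | VC [9, 15]
  [3] addr=0x79 blk=15 s=1: VC-HIT | VC [9, 11]
  [4] addr=0x7c blk=15 s=1: L1-HIT | VC [9, 11]
  [5] addr=0x7b blk=15 s=1: L1-HIT | VC [9, 11]
  [6] addr=0x4a blk=9 s=1: VC-HIT | VC [15, 11]
  [7] addr=0x4b blk=9 s=1: L1-HIT | VC [15, 11]
  [8] addr=0x7c blk=15 s=1: VC-HIT | VC [9, 11]
  [9] addr=0x7a blk=15 s=1: L1-HIT | VC [9, 11]
  [10] addr=0x59 blk=11 s=1: VC-HIT | VC [9, 15]
  [11] addr=0x4c blk=9 s=1: VC-HIT | VC [11, 15]
  [12] addr=0x4f blk=9 s=1: L1-HIT | VC [11, 15]
  [13] addr=0x7f blk=15 s=1: VC-HIT | VC [11, 9]

OUTCOME = L1-HIT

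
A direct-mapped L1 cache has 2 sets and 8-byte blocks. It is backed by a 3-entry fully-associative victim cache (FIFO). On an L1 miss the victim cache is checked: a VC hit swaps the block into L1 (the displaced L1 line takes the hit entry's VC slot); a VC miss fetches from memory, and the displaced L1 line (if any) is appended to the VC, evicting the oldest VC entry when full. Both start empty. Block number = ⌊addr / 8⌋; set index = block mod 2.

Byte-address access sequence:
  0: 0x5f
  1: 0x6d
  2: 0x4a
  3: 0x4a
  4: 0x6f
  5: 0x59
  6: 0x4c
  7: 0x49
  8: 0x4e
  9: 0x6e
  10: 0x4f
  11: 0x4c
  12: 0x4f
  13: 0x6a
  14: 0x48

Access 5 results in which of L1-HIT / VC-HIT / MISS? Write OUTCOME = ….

#0 0x5f→b11/s1 MISS; vc=[]
#1 0x6d→b13/s1 MISS; vc=[11]
#2 0x4a→b9/s1 MISS; vc=[11,13]
#3 0x4a→b9/s1 L1-HIT; vc=[11,13]
#4 0x6f→b13/s1 VC-HIT; vc=[11,9]
#5 0x59→b11/s1 VC-HIT; vc=[13,9]
#6 0x4c→b9/s1 VC-HIT; vc=[13,11]
#7 0x49→b9/s1 L1-HIT; vc=[13,11]
#8 0x4e→b9/s1 L1-HIT; vc=[13,11]
#9 0x6e→b13/s1 VC-HIT; vc=[9,11]
#10 0x4f→b9/s1 VC-HIT; vc=[13,11]
#11 0x4c→b9/s1 L1-HIT; vc=[13,11]
#12 0x4f→b9/s1 L1-HIT; vc=[13,11]
#13 0x6a→b13/s1 VC-HIT; vc=[9,11]
#14 0x48→b9/s1 VC-HIT; vc=[13,11]

OUTCOME = VC-HIT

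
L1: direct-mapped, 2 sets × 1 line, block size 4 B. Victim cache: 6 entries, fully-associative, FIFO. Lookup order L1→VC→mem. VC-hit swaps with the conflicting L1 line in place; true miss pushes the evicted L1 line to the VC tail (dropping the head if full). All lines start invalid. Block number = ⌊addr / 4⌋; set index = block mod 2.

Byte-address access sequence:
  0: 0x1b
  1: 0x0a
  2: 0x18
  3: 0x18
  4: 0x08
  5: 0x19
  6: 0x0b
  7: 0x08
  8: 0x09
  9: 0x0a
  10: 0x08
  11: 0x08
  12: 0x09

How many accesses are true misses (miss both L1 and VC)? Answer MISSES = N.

MISSES = 2

  [0] addr=0x1b blk=6 s=0: MISS | VC []
  [1] addr=0xa blk=2 s=0: MISS | VC [6]
  [2] addr=0x18 blk=6 s=0: VC-HIT | VC [2]
  [3] addr=0x18 blk=6 s=0: L1-HIT | VC [2]
  [4] addr=0x8 blk=2 s=0: VC-HIT | VC [6]
  [5] addr=0x19 blk=6 s=0: VC-HIT | VC [2]
  [6] addr=0xb blk=2 s=0: VC-HIT | VC [6]
  [7] addr=0x8 blk=2 s=0: L1-HIT | VC [6]
  [8] addr=0x9 blk=2 s=0: L1-HIT | VC [6]
  [9] addr=0xa blk=2 s=0: L1-HIT | VC [6]
  [10] addr=0x8 blk=2 s=0: L1-HIT | VC [6]
  [11] addr=0x8 blk=2 s=0: L1-HIT | VC [6]
  [12] addr=0x9 blk=2 s=0: L1-HIT | VC [6]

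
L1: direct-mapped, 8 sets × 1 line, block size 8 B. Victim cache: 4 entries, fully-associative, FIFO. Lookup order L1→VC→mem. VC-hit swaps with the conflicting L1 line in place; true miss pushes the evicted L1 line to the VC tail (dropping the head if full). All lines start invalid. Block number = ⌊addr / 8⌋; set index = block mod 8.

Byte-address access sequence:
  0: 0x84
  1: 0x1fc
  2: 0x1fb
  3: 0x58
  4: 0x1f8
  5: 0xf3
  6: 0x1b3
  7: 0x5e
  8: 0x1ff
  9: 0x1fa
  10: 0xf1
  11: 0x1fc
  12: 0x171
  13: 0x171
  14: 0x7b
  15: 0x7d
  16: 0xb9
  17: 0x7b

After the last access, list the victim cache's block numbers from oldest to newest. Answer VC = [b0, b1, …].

VC = [54, 30, 63, 23]

0: 0x84 (blk 16, set 0) → MISS  vc=[]
1: 0x1fc (blk 63, set 7) → MISS  vc=[]
2: 0x1fb (blk 63, set 7) → L1-HIT  vc=[]
3: 0x58 (blk 11, set 3) → MISS  vc=[]
4: 0x1f8 (blk 63, set 7) → L1-HIT  vc=[]
5: 0xf3 (blk 30, set 6) → MISS  vc=[]
6: 0x1b3 (blk 54, set 6) → MISS  vc=[30]
7: 0x5e (blk 11, set 3) → L1-HIT  vc=[30]
8: 0x1ff (blk 63, set 7) → L1-HIT  vc=[30]
9: 0x1fa (blk 63, set 7) → L1-HIT  vc=[30]
10: 0xf1 (blk 30, set 6) → VC-HIT  vc=[54]
11: 0x1fc (blk 63, set 7) → L1-HIT  vc=[54]
12: 0x171 (blk 46, set 6) → MISS  vc=[54, 30]
13: 0x171 (blk 46, set 6) → L1-HIT  vc=[54, 30]
14: 0x7b (blk 15, set 7) → MISS  vc=[54, 30, 63]
15: 0x7d (blk 15, set 7) → L1-HIT  vc=[54, 30, 63]
16: 0xb9 (blk 23, set 7) → MISS  vc=[54, 30, 63, 15]
17: 0x7b (blk 15, set 7) → VC-HIT  vc=[54, 30, 63, 23]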